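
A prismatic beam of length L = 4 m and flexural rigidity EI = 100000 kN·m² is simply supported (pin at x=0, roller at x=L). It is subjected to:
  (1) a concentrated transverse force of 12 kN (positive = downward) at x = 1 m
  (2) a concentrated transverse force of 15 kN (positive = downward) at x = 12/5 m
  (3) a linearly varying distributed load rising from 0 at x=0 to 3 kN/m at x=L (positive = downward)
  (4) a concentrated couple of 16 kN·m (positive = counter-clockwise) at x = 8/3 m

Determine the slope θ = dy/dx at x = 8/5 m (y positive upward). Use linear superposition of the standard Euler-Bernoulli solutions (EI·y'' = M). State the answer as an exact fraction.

Load 1 — point force P=12 kN at a=1 m (b=L-a=3):
  θ_1 = -Pa(2L²-6Lx+3x²+a²)/(6LEI)  [x>a] = -12·1·(2·4²-6·4·(8/5)+3·(8/5)²+1²)/(6·4·100000) = -57/5000000 rad
Load 2 — point force P=15 kN at a=12/5 m (b=L-a=8/5):
  θ_2 = -Pb(L²-b²-3x²)/(6LEI)  [x≤a] = -15·(8/5)·(4²-(8/5)²-3·(8/5)²)/(6·4·100000) = -9/156250 rad
Load 3 — triangular load w₀=3 kN/m (0→w₀ over full span):
  θ_3 = -w₀(7L⁴-30L²x²+15x⁴)/(360LEI) = -3·(7·4⁴-30·4²·(8/5)²+15·(8/5)⁴)/(360·4·100000) = -323/23437500 rad
Load 4 — applied couple M₀=16 kN·m at a=8/3 m (b=L-a=4/3):
  θ_4 = (M₀x²/(2L)+C₁)/EI  [x≤a] with C₁=M₀(3b²-L²)/(6L)=-64/9 = (16·(8/5)²/(2·4)+(-64/9))/100000 = -14/703125 rad
Superposition: θ = Σ θ_i = -115529/1125000000 rad ≈ -0.000103 rad

θ(8/5) = -115529/1125000000 rad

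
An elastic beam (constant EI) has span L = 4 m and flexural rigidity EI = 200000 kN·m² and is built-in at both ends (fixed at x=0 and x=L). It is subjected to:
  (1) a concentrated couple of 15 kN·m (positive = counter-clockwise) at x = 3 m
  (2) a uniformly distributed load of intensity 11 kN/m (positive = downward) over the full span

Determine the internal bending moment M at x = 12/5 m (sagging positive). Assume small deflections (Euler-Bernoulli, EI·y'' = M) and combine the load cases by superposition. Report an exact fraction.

Load 1 — applied couple M₀=15 kN·m at a=3 m (b=L-a=1):
  M_1 = R_Ax - M_A  [x≤a] with R_A=135/32, M_A=75/16 = (135/32)·(12/5) - (75/16) = 87/16 kN·m
Load 2 — uniform load w=11 kN/m over full span:
  M_2 = wLx/2 - wL²/12 - wx²/2 = 11·4·(12/5)/2 - 11·4²/12 - 11·(12/5)²/2 = 484/75 kN·m
Superposition: M = Σ M_i = 14269/1200 kN·m ≈ 11.890833 kN·m

M(12/5) = 14269/1200 kN·m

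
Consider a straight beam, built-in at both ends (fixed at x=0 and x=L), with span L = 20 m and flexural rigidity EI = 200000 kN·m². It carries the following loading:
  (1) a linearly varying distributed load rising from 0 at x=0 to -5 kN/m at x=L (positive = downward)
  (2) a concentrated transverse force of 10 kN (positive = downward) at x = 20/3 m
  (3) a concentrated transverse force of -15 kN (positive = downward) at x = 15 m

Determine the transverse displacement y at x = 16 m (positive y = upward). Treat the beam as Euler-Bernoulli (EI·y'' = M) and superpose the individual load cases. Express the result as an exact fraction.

Load 1 — triangular load w₀=-5 kN/m (0→w₀ over full span):
  y_1 = -w₀x²(L-x)²(x+2L)/(120LEI) = -(-5)·16²·(20-16)²·(16+2·20)/(120·20·200000) = 112/46875 m
Load 2 — point force P=10 kN at a=20/3 m (b=L-a=40/3):
  y_2 = -Pa²(L-x)²(3bL-(3b+a)(L-x))/(6L³EI)  [x>a] = -10·(20/3)²·(20-16)²·(3·(40/3)·20-(3·(40/3)+(20/3))·(20-16))/(6·20³·200000) = -23/50625 m
Load 3 — point force P=-15 kN at a=15 m (b=L-a=5):
  y_3 = -Pa²(L-x)²(3bL-(3b+a)(L-x))/(6L³EI)  [x>a] = -(-15)·15²·(20-16)²·(3·5·20-(3·5+15)·(20-16))/(6·20³·200000) = 81/80000 m
Superposition: y = Σ y_i = 477497/162000000 m ≈ 0.002948 m

y(16) = 477497/162000000 m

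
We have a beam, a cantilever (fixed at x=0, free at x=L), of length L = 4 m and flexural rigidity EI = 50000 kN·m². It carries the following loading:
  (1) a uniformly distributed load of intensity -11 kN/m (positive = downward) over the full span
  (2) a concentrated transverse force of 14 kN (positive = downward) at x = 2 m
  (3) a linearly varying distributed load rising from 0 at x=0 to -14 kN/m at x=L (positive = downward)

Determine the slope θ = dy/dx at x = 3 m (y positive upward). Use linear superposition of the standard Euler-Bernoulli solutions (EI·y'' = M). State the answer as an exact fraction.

θ(3) = 3157/800000 rad

Load 1 — uniform load w=-11 kN/m over full span:
  θ_1 = -wx(x²-3Lx+3L²)/(6EI) = -(-11)·3·(3²-3·4·3+3·4²)/(6·50000) = 231/100000 rad
Load 2 — point force P=14 kN at a=2 m (b=L-a=2):
  θ_2 = -Pa²/(2EI)  [x>a] = -14·2²/(2·50000) = -7/12500 rad
Load 3 — triangular load w₀=-14 kN/m (0→w₀ over full span):
  θ_3 = (w₀Lx²/4-w₀L²x/3-w₀x⁴/(24L))/EI = ((-14)·4·3²/4-(-14)·4²·3/3-(-14)·3⁴/(24·4))/50000 = 1757/800000 rad
Superposition: θ = Σ θ_i = 3157/800000 rad ≈ 0.003946 rad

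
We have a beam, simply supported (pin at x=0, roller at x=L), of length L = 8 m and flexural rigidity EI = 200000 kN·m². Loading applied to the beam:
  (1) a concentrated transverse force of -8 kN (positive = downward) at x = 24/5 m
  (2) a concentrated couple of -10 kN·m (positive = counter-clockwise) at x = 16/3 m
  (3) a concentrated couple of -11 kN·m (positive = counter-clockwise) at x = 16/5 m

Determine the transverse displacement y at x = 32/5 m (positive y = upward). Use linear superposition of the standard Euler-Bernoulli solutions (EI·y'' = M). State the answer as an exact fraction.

Load 1 — point force P=-8 kN at a=24/5 m (b=L-a=16/5):
  y_1 = -Pa(L-x)(2Lx-a²-x²)/(6LEI)  [x>a] = -(-8)·(24/5)·(8-(32/5))·(2·8·(32/5)-(24/5)²-(32/5)²)/(6·8·200000) = 96/390625 m
Load 2 — applied couple M₀=-10 kN·m at a=16/3 m (b=L-a=8/3):
  y_2 = (M₀x³/(6L)-M₀(x-a)²/2+C₁x)/EI  [x>a] with C₁=M₀(3b²-L²)/(6L)=80/9 = ((-10)·(32/5)³/(6·8)-(-10)·((32/5)-(16/3))²/2+(80/9)·(32/5))/200000 = 28/703125 m
Load 3 — applied couple M₀=-11 kN·m at a=16/5 m (b=L-a=24/5):
  y_3 = (M₀x³/(6L)-M₀(x-a)²/2+C₁x)/EI  [x>a] with C₁=M₀(3b²-L²)/(6L)=-88/75 = ((-11)·(32/5)³/(6·8)-(-11)·((32/5)-(16/5))²/2+(-88/75)·(32/5))/200000 = -22/390625 m
Superposition: y = Σ y_i = 806/3515625 m ≈ 0.000229 m

y(32/5) = 806/3515625 m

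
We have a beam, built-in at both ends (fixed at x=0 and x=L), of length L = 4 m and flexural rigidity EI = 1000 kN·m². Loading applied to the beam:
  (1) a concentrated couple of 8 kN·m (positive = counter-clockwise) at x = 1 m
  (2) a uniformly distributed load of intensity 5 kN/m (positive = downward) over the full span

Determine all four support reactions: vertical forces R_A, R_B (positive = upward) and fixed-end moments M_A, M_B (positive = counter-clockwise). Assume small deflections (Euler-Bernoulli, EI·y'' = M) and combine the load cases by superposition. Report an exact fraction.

R_A = 49/4 kN, M_A = 31/6 kN·m, R_B = 31/4 kN, M_B = -25/6 kN·m

Load 1 — applied couple M₀=8 kN·m at a=1 m (b=L-a=3):
  R_A = 6M₀ab/L³ = 6·8·1·3/4³ = 9/4 kN
  M_A = M₀b(2a-b)/L² = 8·3·(2·1-3)/4² = -3/2 kN·m
  R_B = -6M₀ab/L³ = -6·8·1·3/4³ = -9/4 kN
  M_B = M₀a(2b-a)/L² = 8·1·(2·3-1)/4² = 5/2 kN·m
Load 2 — uniform load w=5 kN/m over full span:
  R_A = wL/2 = 5·4/2 = 10 kN
  M_A = wL²/12 = 5·4²/12 = 20/3 kN·m
  R_B = wL/2 = 5·4/2 = 10 kN
  M_B = -wL²/12 = -5·4²/12 = -20/3 kN·m
Superposition: R_A = 49/4 kN, M_A = 31/6 kN·m, R_B = 31/4 kN, M_B = -25/6 kN·m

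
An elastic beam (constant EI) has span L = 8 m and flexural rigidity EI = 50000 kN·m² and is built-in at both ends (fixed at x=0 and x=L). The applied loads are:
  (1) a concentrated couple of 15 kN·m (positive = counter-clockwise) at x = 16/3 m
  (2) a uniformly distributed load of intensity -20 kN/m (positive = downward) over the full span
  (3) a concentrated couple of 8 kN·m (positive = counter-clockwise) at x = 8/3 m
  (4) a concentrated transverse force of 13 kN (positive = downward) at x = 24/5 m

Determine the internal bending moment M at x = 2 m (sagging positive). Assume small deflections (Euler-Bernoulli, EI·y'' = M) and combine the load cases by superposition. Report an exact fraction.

M(2) = -4312/375 kN·m

Load 1 — applied couple M₀=15 kN·m at a=16/3 m (b=L-a=8/3):
  M_1 = R_Ax - M_A  [x≤a] with R_A=5/2, M_A=5 = (5/2)·2 - 5 = 0 kN·m
Load 2 — uniform load w=-20 kN/m over full span:
  M_2 = wLx/2 - wL²/12 - wx²/2 = (-20)·8·2/2 - (-20)·8²/12 - (-20)·2²/2 = -40/3 kN·m
Load 3 — applied couple M₀=8 kN·m at a=8/3 m (b=L-a=16/3):
  M_3 = R_Ax - M_A  [x≤a] with R_A=4/3, M_A=0 = (4/3)·2 - 0 = 8/3 kN·m
Load 4 — point force P=13 kN at a=24/5 m (b=L-a=16/5):
  M_4 = Pb²(3a+b)x/L³ - Pab²/L²  [x≤a] = 13·(16/5)²·(3·(24/5)+(16/5))·2/8³ - 13·(24/5)·(16/5)²/8² = -104/125 kN·m
Superposition: M = Σ M_i = -4312/375 kN·m ≈ -11.498667 kN·m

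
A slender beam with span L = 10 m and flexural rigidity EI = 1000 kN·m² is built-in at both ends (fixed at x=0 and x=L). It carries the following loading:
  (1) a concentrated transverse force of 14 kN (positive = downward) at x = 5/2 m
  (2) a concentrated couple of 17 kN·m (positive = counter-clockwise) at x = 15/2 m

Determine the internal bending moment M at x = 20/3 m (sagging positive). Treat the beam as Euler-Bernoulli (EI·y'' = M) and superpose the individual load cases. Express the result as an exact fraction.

M(20/3) = 49/6 kN·m

Load 1 — point force P=14 kN at a=5/2 m (b=L-a=15/2):
  M_1 = Pa²(a+3b)(L-x)/L³ - Pa²b/L²  [x>a] = 14·(5/2)²·((5/2)+3·(15/2))·(10-(20/3))/10³ - 14·(5/2)²·(15/2)/10² = 35/48 kN·m
Load 2 — applied couple M₀=17 kN·m at a=15/2 m (b=L-a=5/2):
  M_2 = R_Ax - M_A  [x≤a] with R_A=153/80, M_A=85/16 = (153/80)·(20/3) - (85/16) = 119/16 kN·m
Superposition: M = Σ M_i = 49/6 kN·m ≈ 8.166667 kN·m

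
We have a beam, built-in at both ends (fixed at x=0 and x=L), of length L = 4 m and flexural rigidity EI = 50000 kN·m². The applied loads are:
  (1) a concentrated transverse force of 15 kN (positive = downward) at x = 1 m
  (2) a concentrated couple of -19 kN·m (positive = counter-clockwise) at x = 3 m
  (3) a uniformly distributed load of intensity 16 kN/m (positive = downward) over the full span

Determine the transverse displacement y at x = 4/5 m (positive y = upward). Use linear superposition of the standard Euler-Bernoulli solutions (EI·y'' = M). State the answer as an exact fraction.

Load 1 — point force P=15 kN at a=1 m (b=L-a=3):
  y_1 = -Pb²x²(3aL-(3a+b)x)/(6L³EI)  [x≤a] = -15·3²·(4/5)²·(3·1·4-(3·1+3)·(4/5))/(6·4³·50000) = -81/2500000 m
Load 2 — applied couple M₀=-19 kN·m at a=3 m (b=L-a=1):
  y_2 = (R_Ax³/6 - M_Ax²/2)/EI  [x≤a] with R_A=-171/32, M_A=-95/16 = ((-171/32)·(4/5)³/6 - (-95/16)·(4/5)²/2)/50000 = 361/12500000 m
Load 3 — uniform load w=16 kN/m over full span:
  y_3 = -wx²(L-x)²/(24EI) = -16·(4/5)²·(4-(4/5))²/(24·50000) = -512/5859375 m
Superposition: y = Σ y_i = -4261/46875000 m ≈ -0.000091 m

y(4/5) = -4261/46875000 m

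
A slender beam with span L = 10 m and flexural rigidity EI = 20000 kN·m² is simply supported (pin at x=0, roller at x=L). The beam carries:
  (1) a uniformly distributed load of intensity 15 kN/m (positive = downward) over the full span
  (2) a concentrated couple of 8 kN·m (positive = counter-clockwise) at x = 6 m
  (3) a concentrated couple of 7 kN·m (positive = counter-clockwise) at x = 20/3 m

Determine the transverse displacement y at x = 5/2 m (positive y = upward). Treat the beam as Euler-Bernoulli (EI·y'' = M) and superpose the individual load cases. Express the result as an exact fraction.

y(5/2) = -1640993/23040000 m

Load 1 — uniform load w=15 kN/m over full span:
  y_1 = -wx(L³-2Lx²+x³)/(24EI) = -15·(5/2)·(10³-2·10·(5/2)²+(5/2)³)/(24·20000) = -285/4096 m
Load 2 — applied couple M₀=8 kN·m at a=6 m (b=L-a=4):
  y_2 = (M₀x³/(6L)+C₁x)/EI  [x≤a] with C₁=M₀(3b²-L²)/(6L)=-104/15 = (8·(5/2)³/(6·10)+(-104/15)·(5/2))/20000 = -61/80000 m
Load 3 — applied couple M₀=7 kN·m at a=20/3 m (b=L-a=10/3):
  y_3 = (M₀x³/(6L)+C₁x)/EI  [x≤a] with C₁=M₀(3b²-L²)/(6L)=-70/9 = (7·(5/2)³/(6·10)+(-70/9)·(5/2))/20000 = -203/230400 m
Superposition: y = Σ y_i = -1640993/23040000 m ≈ -0.071224 m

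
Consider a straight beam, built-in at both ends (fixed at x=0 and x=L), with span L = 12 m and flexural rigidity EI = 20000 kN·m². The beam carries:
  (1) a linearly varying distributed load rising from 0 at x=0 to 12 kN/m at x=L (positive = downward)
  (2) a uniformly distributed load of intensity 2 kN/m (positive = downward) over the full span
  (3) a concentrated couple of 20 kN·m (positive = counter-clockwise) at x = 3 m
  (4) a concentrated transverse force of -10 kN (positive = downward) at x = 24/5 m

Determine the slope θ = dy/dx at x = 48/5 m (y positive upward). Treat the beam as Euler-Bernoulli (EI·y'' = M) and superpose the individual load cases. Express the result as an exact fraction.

θ(48/5) = 3477/781250 rad

Load 1 — triangular load w₀=12 kN/m (0→w₀ over full span):
  θ_1 = -w₀(2x(L-x)(L-2x)(x+2L)+x²(L-x)²)/(120LEI) = -12·(2·(48/5)·(12-(48/5))·(12-2·(48/5))·((48/5)+2·12)+(48/5)²·(12-(48/5))²)/(120·12·20000) = 1728/390625 rad
Load 2 — uniform load w=2 kN/m over full span:
  θ_2 = -wx(L-x)(L-2x)/(12EI) = -2·(48/5)·(12-(48/5))·(12-2·(48/5))/(12·20000) = 108/78125 rad
Load 3 — applied couple M₀=20 kN·m at a=3 m (b=L-a=9):
  θ_3 = (R_Ax²/2 - M_Ax - M₀(x-a))/EI  [x>a] with R_A=15/8, M_A=-15/4 = ((15/8)·(48/5)²/2 - (-15/4)·(48/5) - 20·((48/5)-3))/20000 = -3/6250 rad
Load 4 — point force P=-10 kN at a=24/5 m (b=L-a=36/5):
  θ_4 = Pa²(L-x)(2bL-(3b+a)(L-x))/(2L³EI)  [x>a] = (-10)·(24/5)²·(12-(48/5))·(2·(36/5)·12-(3·(36/5)+(24/5))·(12-(48/5)))/(2·12³·20000) = -342/390625 rad
Superposition: θ = Σ θ_i = 3477/781250 rad ≈ 0.004451 rad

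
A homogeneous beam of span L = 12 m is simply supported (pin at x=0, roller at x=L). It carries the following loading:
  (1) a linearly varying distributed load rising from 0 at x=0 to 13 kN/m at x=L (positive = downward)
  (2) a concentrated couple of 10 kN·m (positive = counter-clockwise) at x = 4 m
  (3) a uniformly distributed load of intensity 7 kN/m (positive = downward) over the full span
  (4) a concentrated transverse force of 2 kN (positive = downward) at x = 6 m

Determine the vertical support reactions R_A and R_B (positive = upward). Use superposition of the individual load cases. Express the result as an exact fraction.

Load 1 — triangular load w₀=13 kN/m (0→w₀ over full span):
  R_A = w₀L/6 = 13·12/6 = 26 kN
  R_B = w₀L/3 = 13·12/3 = 52 kN
Load 2 — applied couple M₀=10 kN·m at a=4 m (b=L-a=8):
  R_A = M₀/L = 10/12 = 5/6 kN
  R_B = -M₀/L = -10/12 = -5/6 kN
Load 3 — uniform load w=7 kN/m over full span:
  R_A = wL/2 = 7·12/2 = 42 kN
  R_B = wL/2 = 7·12/2 = 42 kN
Load 4 — point force P=2 kN at a=6 m (b=L-a=6):
  R_A = Pb/L = 2·6/12 = 1 kN
  R_B = Pa/L = 2·6/12 = 1 kN
Superposition: R_A = 419/6 kN, R_B = 565/6 kN

R_A = 419/6 kN, R_B = 565/6 kN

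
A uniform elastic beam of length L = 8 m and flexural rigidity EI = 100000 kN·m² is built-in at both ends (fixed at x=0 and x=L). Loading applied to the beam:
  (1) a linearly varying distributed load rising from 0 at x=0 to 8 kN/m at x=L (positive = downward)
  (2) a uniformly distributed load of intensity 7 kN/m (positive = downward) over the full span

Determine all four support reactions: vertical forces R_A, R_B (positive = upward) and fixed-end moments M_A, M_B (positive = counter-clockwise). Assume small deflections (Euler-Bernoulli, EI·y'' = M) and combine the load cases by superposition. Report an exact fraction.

Load 1 — triangular load w₀=8 kN/m (0→w₀ over full span):
  R_A = 3w₀L/20 = 3·8·8/20 = 48/5 kN
  M_A = w₀L²/30 = 8·8²/30 = 256/15 kN·m
  R_B = 7w₀L/20 = 7·8·8/20 = 112/5 kN
  M_B = -w₀L²/20 = -8·8²/20 = -128/5 kN·m
Load 2 — uniform load w=7 kN/m over full span:
  R_A = wL/2 = 7·8/2 = 28 kN
  M_A = wL²/12 = 7·8²/12 = 112/3 kN·m
  R_B = wL/2 = 7·8/2 = 28 kN
  M_B = -wL²/12 = -7·8²/12 = -112/3 kN·m
Superposition: R_A = 188/5 kN, M_A = 272/5 kN·m, R_B = 252/5 kN, M_B = -944/15 kN·m

R_A = 188/5 kN, M_A = 272/5 kN·m, R_B = 252/5 kN, M_B = -944/15 kN·m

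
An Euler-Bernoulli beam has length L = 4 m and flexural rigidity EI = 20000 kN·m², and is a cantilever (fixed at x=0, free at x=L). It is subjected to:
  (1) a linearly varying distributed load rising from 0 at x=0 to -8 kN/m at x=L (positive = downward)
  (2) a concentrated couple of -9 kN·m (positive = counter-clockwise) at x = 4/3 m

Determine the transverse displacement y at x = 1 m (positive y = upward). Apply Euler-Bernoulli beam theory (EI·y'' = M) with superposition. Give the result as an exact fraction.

Load 1 — triangular load w₀=-8 kN/m (0→w₀ over full span):
  y_1 = (w₀Lx³/12-w₀L²x²/6-w₀x⁵/(120L))/EI = ((-8)·4·1³/12-(-8)·4²·1²/6-(-8)·1⁵/(120·4))/20000 = 1121/1200000 m
Load 2 — applied couple M₀=-9 kN·m at a=4/3 m (b=L-a=8/3):
  y_2 = M₀x²/(2EI)  [x≤a] = (-9)·1²/(2·20000) = -9/40000 m
Superposition: y = Σ y_i = 851/1200000 m ≈ 0.000709 m

y(1) = 851/1200000 m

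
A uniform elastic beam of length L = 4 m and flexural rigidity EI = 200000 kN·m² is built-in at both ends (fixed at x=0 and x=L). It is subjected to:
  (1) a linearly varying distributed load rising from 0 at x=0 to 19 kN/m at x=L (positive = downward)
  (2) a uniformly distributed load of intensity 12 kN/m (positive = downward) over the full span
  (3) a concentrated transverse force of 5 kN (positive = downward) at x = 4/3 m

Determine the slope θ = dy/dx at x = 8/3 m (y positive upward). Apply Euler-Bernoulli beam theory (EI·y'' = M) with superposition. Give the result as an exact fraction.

θ(8/3) = 17/375000 rad

Load 1 — triangular load w₀=19 kN/m (0→w₀ over full span):
  θ_1 = -w₀(2x(L-x)(L-2x)(x+2L)+x²(L-x)²)/(120LEI) = -19·(2·(8/3)·(4-(8/3))·(4-2·(8/3))·((8/3)+2·4)+(8/3)²·(4-(8/3))²)/(120·4·200000) = 133/7593750 rad
Load 2 — uniform load w=12 kN/m over full span:
  θ_2 = -wx(L-x)(L-2x)/(12EI) = -12·(8/3)·(4-(8/3))·(4-2·(8/3))/(12·200000) = 2/84375 rad
Load 3 — point force P=5 kN at a=4/3 m (b=L-a=8/3):
  θ_3 = Pa²(L-x)(2bL-(3b+a)(L-x))/(2L³EI)  [x>a] = 5·(4/3)²·(4-(8/3))·(2·(8/3)·4-(3·(8/3)+(4/3))·(4-(8/3)))/(2·4³·200000) = 1/243000 rad
Superposition: θ = Σ θ_i = 17/375000 rad ≈ 0.000045 rad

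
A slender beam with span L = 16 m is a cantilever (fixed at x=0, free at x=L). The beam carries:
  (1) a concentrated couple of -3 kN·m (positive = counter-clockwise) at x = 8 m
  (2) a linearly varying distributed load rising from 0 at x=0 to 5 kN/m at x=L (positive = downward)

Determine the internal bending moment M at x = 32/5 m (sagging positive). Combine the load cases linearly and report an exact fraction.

M(32/5) = -4683/25 kN·m

Load 1 — applied couple M₀=-3 kN·m at a=8 m (b=L-a=8):
  M_1 = M₀  [x≤a] = (-3) = -3 kN·m
Load 2 — triangular load w₀=5 kN/m (0→w₀ over full span):
  M_2 = w₀Lx/2 - w₀L²/3 - w₀x³/(6L) = 5·16·(32/5)/2 - 5·16²/3 - 5·(32/5)³/(6·16) = -4608/25 kN·m
Superposition: M = Σ M_i = -4683/25 kN·m ≈ -187.320000 kN·m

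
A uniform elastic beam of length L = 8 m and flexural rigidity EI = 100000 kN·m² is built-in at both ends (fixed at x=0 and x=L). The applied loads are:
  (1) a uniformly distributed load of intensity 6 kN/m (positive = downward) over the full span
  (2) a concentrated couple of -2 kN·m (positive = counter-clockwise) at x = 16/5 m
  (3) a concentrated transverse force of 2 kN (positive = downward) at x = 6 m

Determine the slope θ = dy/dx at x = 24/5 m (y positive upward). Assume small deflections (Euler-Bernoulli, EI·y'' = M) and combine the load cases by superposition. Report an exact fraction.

θ(24/5) = 244/1953125 rad

Load 1 — uniform load w=6 kN/m over full span:
  θ_1 = -wx(L-x)(L-2x)/(12EI) = -6·(24/5)·(8-(24/5))·(8-2·(24/5))/(12·100000) = 48/390625 rad
Load 2 — applied couple M₀=-2 kN·m at a=16/5 m (b=L-a=24/5):
  θ_2 = (R_Ax²/2 - M_Ax - M₀(x-a))/EI  [x>a] with R_A=-9/25, M_A=-6/25 = ((-9/25)·(24/5)²/2 - (-6/25)·(24/5) - (-2)·((24/5)-(16/5)))/100000 = 4/1953125 rad
Load 3 — point force P=2 kN at a=6 m (b=L-a=2):
  θ_3 = -Pb²x(2aL-(3a+b)x)/(2L³EI)  [x≤a] = -2·2²·(24/5)·(2·6·8-(3·6+2)·(24/5))/(2·8³·100000) = 0 rad
Superposition: θ = Σ θ_i = 244/1953125 rad ≈ 0.000125 rad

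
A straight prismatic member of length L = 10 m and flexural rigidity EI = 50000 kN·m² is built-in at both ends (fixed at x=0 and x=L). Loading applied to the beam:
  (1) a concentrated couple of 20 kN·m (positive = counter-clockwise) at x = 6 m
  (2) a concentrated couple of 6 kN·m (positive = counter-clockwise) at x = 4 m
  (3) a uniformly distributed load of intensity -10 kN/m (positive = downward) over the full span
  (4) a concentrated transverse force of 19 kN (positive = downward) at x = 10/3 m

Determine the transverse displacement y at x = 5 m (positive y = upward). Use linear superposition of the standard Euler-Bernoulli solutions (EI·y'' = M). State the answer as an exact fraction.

y(5) = 56089/16200000 m

Load 1 — applied couple M₀=20 kN·m at a=6 m (b=L-a=4):
  y_1 = (R_Ax³/6 - M_Ax²/2)/EI  [x≤a] with R_A=72/25, M_A=32/5 = ((72/25)·5³/6 - (32/5)·5²/2)/50000 = -1/2500 m
Load 2 — applied couple M₀=6 kN·m at a=4 m (b=L-a=6):
  y_2 = (R_Ax³/6 - M_Ax²/2 - M₀(x-a)²/2)/EI  [x>a] with R_A=108/125, M_A=18/25 = ((108/125)·5³/6 - (18/25)·5²/2 - 6·(5-4)²/2)/50000 = 3/25000 m
Load 3 — uniform load w=-10 kN/m over full span:
  y_3 = -wx²(L-x)²/(24EI) = -(-10)·5²·(10-5)²/(24·50000) = 1/192 m
Load 4 — point force P=19 kN at a=10/3 m (b=L-a=20/3):
  y_4 = -Pa²(L-x)²(3bL-(3b+a)(L-x))/(6L³EI)  [x>a] = -19·(10/3)²·(10-5)²·(3·(20/3)·10-(3·(20/3)+(10/3))·(10-5))/(6·10³·50000) = -19/12960 m
Superposition: y = Σ y_i = 56089/16200000 m ≈ 0.003462 m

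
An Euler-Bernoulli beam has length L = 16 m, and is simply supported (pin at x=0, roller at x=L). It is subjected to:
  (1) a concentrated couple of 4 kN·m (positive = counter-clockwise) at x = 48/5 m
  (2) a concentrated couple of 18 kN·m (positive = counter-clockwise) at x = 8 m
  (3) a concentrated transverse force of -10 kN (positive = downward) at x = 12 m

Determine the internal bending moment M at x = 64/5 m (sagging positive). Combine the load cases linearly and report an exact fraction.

Load 1 — applied couple M₀=4 kN·m at a=48/5 m (b=L-a=32/5):
  M_1 = M₀x/L - M₀  [x>a] = 4·(64/5)/16 - 4 = -4/5 kN·m
Load 2 — applied couple M₀=18 kN·m at a=8 m (b=L-a=8):
  M_2 = M₀x/L - M₀  [x>a] = 18·(64/5)/16 - 18 = -18/5 kN·m
Load 3 — point force P=-10 kN at a=12 m (b=L-a=4):
  M_3 = Pa(L-x)/L  [x>a] = (-10)·12·(16-(64/5))/16 = -24 kN·m
Superposition: M = Σ M_i = -142/5 kN·m ≈ -28.400000 kN·m

M(64/5) = -142/5 kN·m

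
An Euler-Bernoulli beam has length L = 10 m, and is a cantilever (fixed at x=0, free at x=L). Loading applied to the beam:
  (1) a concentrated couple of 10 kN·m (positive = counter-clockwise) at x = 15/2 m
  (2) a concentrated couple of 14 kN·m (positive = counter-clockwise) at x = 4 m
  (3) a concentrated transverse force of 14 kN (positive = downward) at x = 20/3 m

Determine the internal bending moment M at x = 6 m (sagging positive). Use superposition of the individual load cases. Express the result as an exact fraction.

M(6) = 2/3 kN·m

Load 1 — applied couple M₀=10 kN·m at a=15/2 m (b=L-a=5/2):
  M_1 = M₀  [x≤a] = 10 = 10 kN·m
Load 2 — applied couple M₀=14 kN·m at a=4 m (b=L-a=6):
  M_2 = 0  [x>a] = 0 kN·m
Load 3 — point force P=14 kN at a=20/3 m (b=L-a=10/3):
  M_3 = -P(a-x)  [x≤a] = -14·((20/3)-6) = -28/3 kN·m
Superposition: M = Σ M_i = 2/3 kN·m ≈ 0.666667 kN·m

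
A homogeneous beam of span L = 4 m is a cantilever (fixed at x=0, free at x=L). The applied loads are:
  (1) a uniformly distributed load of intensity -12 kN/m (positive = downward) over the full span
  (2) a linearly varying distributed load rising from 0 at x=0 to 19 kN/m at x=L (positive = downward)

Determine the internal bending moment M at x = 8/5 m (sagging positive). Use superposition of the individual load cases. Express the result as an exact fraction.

M(8/5) = -1152/125 kN·m

Load 1 — uniform load w=-12 kN/m over full span:
  M_1 = -w(L-x)²/2 = -(-12)·(4-(8/5))²/2 = 864/25 kN·m
Load 2 — triangular load w₀=19 kN/m (0→w₀ over full span):
  M_2 = w₀Lx/2 - w₀L²/3 - w₀x³/(6L) = 19·4·(8/5)/2 - 19·4²/3 - 19·(8/5)³/(6·4) = -5472/125 kN·m
Superposition: M = Σ M_i = -1152/125 kN·m ≈ -9.216000 kN·m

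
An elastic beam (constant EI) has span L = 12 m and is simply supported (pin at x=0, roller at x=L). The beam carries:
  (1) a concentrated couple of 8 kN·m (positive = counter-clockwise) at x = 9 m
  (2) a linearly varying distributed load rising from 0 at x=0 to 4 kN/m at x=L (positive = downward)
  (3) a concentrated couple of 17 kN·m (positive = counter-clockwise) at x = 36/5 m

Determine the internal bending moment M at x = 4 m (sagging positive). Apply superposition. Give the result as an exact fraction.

M(4) = 331/9 kN·m

Load 1 — applied couple M₀=8 kN·m at a=9 m (b=L-a=3):
  M_1 = M₀x/L  [x≤a] = 8·4/12 = 8/3 kN·m
Load 2 — triangular load w₀=4 kN/m (0→w₀ over full span):
  M_2 = w₀Lx/6 - w₀x³/(6L) = 4·12·4/6 - 4·4³/(6·12) = 256/9 kN·m
Load 3 — applied couple M₀=17 kN·m at a=36/5 m (b=L-a=24/5):
  M_3 = M₀x/L  [x≤a] = 17·4/12 = 17/3 kN·m
Superposition: M = Σ M_i = 331/9 kN·m ≈ 36.777778 kN·m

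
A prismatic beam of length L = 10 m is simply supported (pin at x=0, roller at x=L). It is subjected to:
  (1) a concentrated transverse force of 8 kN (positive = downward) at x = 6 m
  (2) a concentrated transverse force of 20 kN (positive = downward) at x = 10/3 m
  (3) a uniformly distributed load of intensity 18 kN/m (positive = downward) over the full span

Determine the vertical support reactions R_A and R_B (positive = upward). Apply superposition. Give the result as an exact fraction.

R_A = 1598/15 kN, R_B = 1522/15 kN

Load 1 — point force P=8 kN at a=6 m (b=L-a=4):
  R_A = Pb/L = 8·4/10 = 16/5 kN
  R_B = Pa/L = 8·6/10 = 24/5 kN
Load 2 — point force P=20 kN at a=10/3 m (b=L-a=20/3):
  R_A = Pb/L = 20·(20/3)/10 = 40/3 kN
  R_B = Pa/L = 20·(10/3)/10 = 20/3 kN
Load 3 — uniform load w=18 kN/m over full span:
  R_A = wL/2 = 18·10/2 = 90 kN
  R_B = wL/2 = 18·10/2 = 90 kN
Superposition: R_A = 1598/15 kN, R_B = 1522/15 kN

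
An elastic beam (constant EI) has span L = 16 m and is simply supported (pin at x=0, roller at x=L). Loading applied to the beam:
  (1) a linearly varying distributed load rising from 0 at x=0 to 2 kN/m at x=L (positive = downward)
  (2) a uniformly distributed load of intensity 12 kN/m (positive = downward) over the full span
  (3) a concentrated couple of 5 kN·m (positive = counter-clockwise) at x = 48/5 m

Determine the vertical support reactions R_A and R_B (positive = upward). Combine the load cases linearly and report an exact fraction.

Load 1 — triangular load w₀=2 kN/m (0→w₀ over full span):
  R_A = w₀L/6 = 2·16/6 = 16/3 kN
  R_B = w₀L/3 = 2·16/3 = 32/3 kN
Load 2 — uniform load w=12 kN/m over full span:
  R_A = wL/2 = 12·16/2 = 96 kN
  R_B = wL/2 = 12·16/2 = 96 kN
Load 3 — applied couple M₀=5 kN·m at a=48/5 m (b=L-a=32/5):
  R_A = M₀/L = 5/16 kN
  R_B = -M₀/L = -5/16 kN
Superposition: R_A = 4879/48 kN, R_B = 5105/48 kN

R_A = 4879/48 kN, R_B = 5105/48 kN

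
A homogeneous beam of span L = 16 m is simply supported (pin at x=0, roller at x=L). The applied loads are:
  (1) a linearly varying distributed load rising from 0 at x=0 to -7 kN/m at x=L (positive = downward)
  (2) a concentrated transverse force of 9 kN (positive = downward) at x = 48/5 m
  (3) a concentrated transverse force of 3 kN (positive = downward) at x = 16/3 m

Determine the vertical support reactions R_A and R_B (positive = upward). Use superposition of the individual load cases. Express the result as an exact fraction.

Load 1 — triangular load w₀=-7 kN/m (0→w₀ over full span):
  R_A = w₀L/6 = (-7)·16/6 = -56/3 kN
  R_B = w₀L/3 = (-7)·16/3 = -112/3 kN
Load 2 — point force P=9 kN at a=48/5 m (b=L-a=32/5):
  R_A = Pb/L = 9·(32/5)/16 = 18/5 kN
  R_B = Pa/L = 9·(48/5)/16 = 27/5 kN
Load 3 — point force P=3 kN at a=16/3 m (b=L-a=32/3):
  R_A = Pb/L = 3·(32/3)/16 = 2 kN
  R_B = Pa/L = 3·(16/3)/16 = 1 kN
Superposition: R_A = -196/15 kN, R_B = -464/15 kN

R_A = -196/15 kN, R_B = -464/15 kN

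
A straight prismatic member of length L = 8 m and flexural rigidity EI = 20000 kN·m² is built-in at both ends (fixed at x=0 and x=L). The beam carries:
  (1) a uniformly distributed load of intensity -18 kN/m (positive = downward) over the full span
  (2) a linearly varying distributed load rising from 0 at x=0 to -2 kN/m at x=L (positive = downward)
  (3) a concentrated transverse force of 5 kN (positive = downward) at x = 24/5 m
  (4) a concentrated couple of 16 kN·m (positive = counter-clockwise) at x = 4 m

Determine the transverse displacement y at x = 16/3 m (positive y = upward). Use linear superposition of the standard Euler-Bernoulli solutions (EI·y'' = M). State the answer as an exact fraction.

Load 1 — uniform load w=-18 kN/m over full span:
  y_1 = -wx²(L-x)²/(24EI) = -(-18)·(16/3)²·(8-(16/3))²/(24·20000) = 128/16875 m
Load 2 — triangular load w₀=-2 kN/m (0→w₀ over full span):
  y_2 = -w₀x²(L-x)²(x+2L)/(120LEI) = -(-2)·(16/3)²·(8-(16/3))²·((16/3)+2·8)/(120·8·20000) = 1024/2278125 m
Load 3 — point force P=5 kN at a=24/5 m (b=L-a=16/5):
  y_3 = -Pa²(L-x)²(3bL-(3b+a)(L-x))/(6L³EI)  [x>a] = -5·(24/5)²·(8-(16/3))²·(3·(16/5)·8-(3·(16/5)+(24/5))·(8-(16/3)))/(6·8³·20000) = -8/15625 m
Load 4 — applied couple M₀=16 kN·m at a=4 m (b=L-a=4):
  y_4 = (R_Ax³/6 - M_Ax²/2 - M₀(x-a)²/2)/EI  [x>a] with R_A=3, M_A=4 = (3·(16/3)³/6 - 4·(16/3)²/2 - 16·((16/3)-4)²/2)/20000 = 4/16875 m
Superposition: y = Σ y_i = 88388/11390625 m ≈ 0.007760 m

y(16/3) = 88388/11390625 m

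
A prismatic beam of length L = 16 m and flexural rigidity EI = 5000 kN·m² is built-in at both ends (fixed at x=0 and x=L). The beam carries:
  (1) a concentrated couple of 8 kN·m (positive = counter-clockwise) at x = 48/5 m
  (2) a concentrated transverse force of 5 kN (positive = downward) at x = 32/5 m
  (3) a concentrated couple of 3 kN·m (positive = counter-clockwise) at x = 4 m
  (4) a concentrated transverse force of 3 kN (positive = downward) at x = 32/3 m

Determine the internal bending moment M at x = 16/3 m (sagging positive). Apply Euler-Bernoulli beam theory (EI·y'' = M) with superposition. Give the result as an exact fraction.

M(16/3) = 68257/10800 kN·m

Load 1 — applied couple M₀=8 kN·m at a=48/5 m (b=L-a=32/5):
  M_1 = R_Ax - M_A  [x≤a] with R_A=18/25, M_A=64/25 = (18/25)·(16/3) - (64/25) = 32/25 kN·m
Load 2 — point force P=5 kN at a=32/5 m (b=L-a=48/5):
  M_2 = Pb²(3a+b)x/L³ - Pab²/L²  [x≤a] = 5·(48/5)²·(3·(32/5)+(48/5))·(16/3)/16³ - 5·(32/5)·(48/5)²/16² = 144/25 kN·m
Load 3 — applied couple M₀=3 kN·m at a=4 m (b=L-a=12):
  M_3 = R_Ax - M_A - M₀  [x>a] with R_A=27/128, M_A=-9/16 = (27/128)·(16/3) - (-9/16) - 3 = -21/16 kN·m
Load 4 — point force P=3 kN at a=32/3 m (b=L-a=16/3):
  M_4 = Pb²(3a+b)x/L³ - Pab²/L²  [x≤a] = 3·(16/3)²·(3·(32/3)+(16/3))·(16/3)/16³ - 3·(32/3)·(16/3)²/16² = 16/27 kN·m
Superposition: M = Σ M_i = 68257/10800 kN·m ≈ 6.320093 kN·m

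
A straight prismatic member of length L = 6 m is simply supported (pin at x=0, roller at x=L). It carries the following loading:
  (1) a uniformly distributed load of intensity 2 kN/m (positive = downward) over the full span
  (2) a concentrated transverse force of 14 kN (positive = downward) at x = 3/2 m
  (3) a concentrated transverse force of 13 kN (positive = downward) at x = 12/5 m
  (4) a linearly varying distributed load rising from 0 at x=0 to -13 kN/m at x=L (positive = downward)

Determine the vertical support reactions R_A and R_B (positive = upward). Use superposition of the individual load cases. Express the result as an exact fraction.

R_A = 113/10 kN, R_B = -113/10 kN

Load 1 — uniform load w=2 kN/m over full span:
  R_A = wL/2 = 2·6/2 = 6 kN
  R_B = wL/2 = 2·6/2 = 6 kN
Load 2 — point force P=14 kN at a=3/2 m (b=L-a=9/2):
  R_A = Pb/L = 14·(9/2)/6 = 21/2 kN
  R_B = Pa/L = 14·(3/2)/6 = 7/2 kN
Load 3 — point force P=13 kN at a=12/5 m (b=L-a=18/5):
  R_A = Pb/L = 13·(18/5)/6 = 39/5 kN
  R_B = Pa/L = 13·(12/5)/6 = 26/5 kN
Load 4 — triangular load w₀=-13 kN/m (0→w₀ over full span):
  R_A = w₀L/6 = (-13)·6/6 = -13 kN
  R_B = w₀L/3 = (-13)·6/3 = -26 kN
Superposition: R_A = 113/10 kN, R_B = -113/10 kN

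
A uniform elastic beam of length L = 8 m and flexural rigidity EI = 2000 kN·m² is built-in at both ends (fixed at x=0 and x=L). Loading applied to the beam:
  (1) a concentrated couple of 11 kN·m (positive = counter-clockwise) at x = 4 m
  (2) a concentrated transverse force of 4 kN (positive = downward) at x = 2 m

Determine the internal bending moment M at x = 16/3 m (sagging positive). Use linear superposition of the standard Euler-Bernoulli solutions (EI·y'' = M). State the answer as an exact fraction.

M(16/3) = -31/12 kN·m

Load 1 — applied couple M₀=11 kN·m at a=4 m (b=L-a=4):
  M_1 = R_Ax - M_A - M₀  [x>a] with R_A=33/16, M_A=11/4 = (33/16)·(16/3) - (11/4) - 11 = -11/4 kN·m
Load 2 — point force P=4 kN at a=2 m (b=L-a=6):
  M_2 = Pa²(a+3b)(L-x)/L³ - Pa²b/L²  [x>a] = 4·2²·(2+3·6)·(8-(16/3))/8³ - 4·2²·6/8² = 1/6 kN·m
Superposition: M = Σ M_i = -31/12 kN·m ≈ -2.583333 kN·m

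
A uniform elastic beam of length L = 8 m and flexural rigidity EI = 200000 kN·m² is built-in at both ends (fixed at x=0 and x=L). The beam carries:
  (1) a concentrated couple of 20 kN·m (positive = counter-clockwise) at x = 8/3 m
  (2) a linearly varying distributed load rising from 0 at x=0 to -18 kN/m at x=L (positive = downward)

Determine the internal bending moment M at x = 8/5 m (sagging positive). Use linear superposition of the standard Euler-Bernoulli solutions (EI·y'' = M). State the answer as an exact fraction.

Load 1 — applied couple M₀=20 kN·m at a=8/3 m (b=L-a=16/3):
  M_1 = R_Ax - M_A  [x≤a] with R_A=10/3, M_A=0 = (10/3)·(8/5) - 0 = 16/3 kN·m
Load 2 — triangular load w₀=-18 kN/m (0→w₀ over full span):
  M_2 = 3w₀Lx/20 - w₀L²/30 - w₀x³/(6L) = 3·(-18)·8·(8/5)/20 - (-18)·8²/30 - (-18)·(8/5)³/(6·8) = 672/125 kN·m
Superposition: M = Σ M_i = 4016/375 kN·m ≈ 10.709333 kN·m

M(8/5) = 4016/375 kN·m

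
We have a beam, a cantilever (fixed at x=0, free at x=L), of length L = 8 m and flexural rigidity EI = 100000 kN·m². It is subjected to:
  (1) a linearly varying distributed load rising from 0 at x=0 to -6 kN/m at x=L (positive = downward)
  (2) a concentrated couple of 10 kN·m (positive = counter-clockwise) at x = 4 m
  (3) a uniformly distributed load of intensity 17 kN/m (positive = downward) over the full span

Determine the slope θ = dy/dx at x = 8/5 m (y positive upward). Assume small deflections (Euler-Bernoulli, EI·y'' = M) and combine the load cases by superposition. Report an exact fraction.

θ(8/5) = -60661/11718750 rad

Load 1 — triangular load w₀=-6 kN/m (0→w₀ over full span):
  θ_1 = (w₀Lx²/4-w₀L²x/3-w₀x⁴/(24L))/EI = ((-6)·8·(8/5)²/4-(-6)·8²·(8/5)/3-(-6)·(8/5)⁴/(24·8))/100000 = 3404/1953125 rad
Load 2 — applied couple M₀=10 kN·m at a=4 m (b=L-a=4):
  θ_2 = M₀x/EI  [x≤a] = 10·(8/5)/100000 = 1/6250 rad
Load 3 — uniform load w=17 kN/m over full span:
  θ_3 = -wx(x²-3Lx+3L²)/(6EI) = -17·(8/5)·((8/5)²-3·8·(8/5)+3·8²)/(6·100000) = -8296/1171875 rad
Superposition: θ = Σ θ_i = -60661/11718750 rad ≈ -0.005176 rad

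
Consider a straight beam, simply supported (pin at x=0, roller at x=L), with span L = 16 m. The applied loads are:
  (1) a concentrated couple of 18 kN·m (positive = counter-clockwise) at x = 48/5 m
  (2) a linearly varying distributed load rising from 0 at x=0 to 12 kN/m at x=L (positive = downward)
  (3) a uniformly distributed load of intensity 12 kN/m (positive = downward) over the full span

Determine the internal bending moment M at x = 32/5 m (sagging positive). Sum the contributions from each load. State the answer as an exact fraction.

M(32/5) = 68484/125 kN·m

Load 1 — applied couple M₀=18 kN·m at a=48/5 m (b=L-a=32/5):
  M_1 = M₀x/L  [x≤a] = 18·(32/5)/16 = 36/5 kN·m
Load 2 — triangular load w₀=12 kN/m (0→w₀ over full span):
  M_2 = w₀Lx/6 - w₀x³/(6L) = 12·16·(32/5)/6 - 12·(32/5)³/(6·16) = 21504/125 kN·m
Load 3 — uniform load w=12 kN/m over full span:
  M_3 = wx(L-x)/2 = 12·(32/5)·(16-(32/5))/2 = 9216/25 kN·m
Superposition: M = Σ M_i = 68484/125 kN·m ≈ 547.872000 kN·m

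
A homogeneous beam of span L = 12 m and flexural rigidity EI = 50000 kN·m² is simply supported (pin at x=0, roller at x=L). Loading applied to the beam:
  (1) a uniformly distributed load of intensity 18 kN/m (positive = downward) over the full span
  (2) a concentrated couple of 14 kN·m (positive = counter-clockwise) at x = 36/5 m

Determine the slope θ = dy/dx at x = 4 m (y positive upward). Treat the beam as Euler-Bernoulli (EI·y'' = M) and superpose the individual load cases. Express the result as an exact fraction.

θ(4) = -5899/468750 rad

Load 1 — uniform load w=18 kN/m over full span:
  θ_1 = -w(L³-6Lx²+4x³)/(24EI) = -18·(12³-6·12·4²+4·4³)/(24·50000) = -39/3125 rad
Load 2 — applied couple M₀=14 kN·m at a=36/5 m (b=L-a=24/5):
  θ_2 = (M₀x²/(2L)+C₁)/EI  [x≤a] with C₁=M₀(3b²-L²)/(6L)=-364/25 = (14·4²/(2·12)+(-364/25))/50000 = -49/468750 rad
Superposition: θ = Σ θ_i = -5899/468750 rad ≈ -0.012585 rad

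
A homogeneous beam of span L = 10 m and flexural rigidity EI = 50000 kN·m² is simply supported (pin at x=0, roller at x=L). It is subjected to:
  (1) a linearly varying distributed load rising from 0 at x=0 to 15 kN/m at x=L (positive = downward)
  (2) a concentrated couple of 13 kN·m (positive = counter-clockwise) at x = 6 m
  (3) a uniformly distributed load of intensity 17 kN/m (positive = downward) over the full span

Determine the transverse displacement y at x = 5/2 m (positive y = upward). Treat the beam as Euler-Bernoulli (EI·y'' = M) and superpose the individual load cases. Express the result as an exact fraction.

Load 1 — triangular load w₀=15 kN/m (0→w₀ over full span):
  y_1 = -w₀x(7L⁴-10L²x²+3x⁴)/(360LEI) = -15·(5/2)·(7·10⁴-10·10²·(5/2)²+3·(5/2)⁴)/(360·10·50000) = -109/8192 m
Load 2 — applied couple M₀=13 kN·m at a=6 m (b=L-a=4):
  y_2 = (M₀x³/(6L)+C₁x)/EI  [x≤a] with C₁=M₀(3b²-L²)/(6L)=-169/15 = (13·(5/2)³/(6·10)+(-169/15)·(5/2))/50000 = -793/1600000 m
Load 3 — uniform load w=17 kN/m over full span:
  y_3 = -wx(L³-2Lx²+x³)/(24EI) = -17·(5/2)·(10³-2·10·(5/2)²+(5/2)³)/(24·50000) = -323/10240 m
Superposition: y = Σ y_i = -1160813/25600000 m ≈ -0.045344 m

y(5/2) = -1160813/25600000 m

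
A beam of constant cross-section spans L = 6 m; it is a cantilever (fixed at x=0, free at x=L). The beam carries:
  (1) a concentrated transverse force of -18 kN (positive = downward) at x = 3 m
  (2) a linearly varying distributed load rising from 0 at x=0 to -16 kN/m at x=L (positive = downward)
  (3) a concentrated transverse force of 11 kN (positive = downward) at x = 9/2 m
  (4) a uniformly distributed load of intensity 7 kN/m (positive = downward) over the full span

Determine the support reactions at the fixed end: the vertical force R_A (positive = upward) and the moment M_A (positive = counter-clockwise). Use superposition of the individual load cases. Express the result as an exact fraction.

R_A = -13 kN, M_A = -141/2 kN·m

Load 1 — point force P=-18 kN at a=3 m (b=L-a=3):
  R_A = P = (-18) = -18 kN
  M_A = Pa = (-18)·3 = -54 kN·m
Load 2 — triangular load w₀=-16 kN/m (0→w₀ over full span):
  R_A = w₀L/2 = (-16)·6/2 = -48 kN
  M_A = w₀L²/3 = (-16)·6²/3 = -192 kN·m
Load 3 — point force P=11 kN at a=9/2 m (b=L-a=3/2):
  R_A = P = 11 kN
  M_A = Pa = 11·(9/2) = 99/2 kN·m
Load 4 — uniform load w=7 kN/m over full span:
  R_A = wL = 7·6 = 42 kN
  M_A = wL²/2 = 7·6²/2 = 126 kN·m
Superposition: R_A = -13 kN, M_A = -141/2 kN·m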